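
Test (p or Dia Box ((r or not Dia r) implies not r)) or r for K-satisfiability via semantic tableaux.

1. (p or Dia Box ((r or not Dia r) implies not r)) or r, u
2. r, u

Satisfiable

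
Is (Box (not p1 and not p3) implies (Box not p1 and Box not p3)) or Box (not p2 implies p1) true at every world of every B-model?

Yes, valid

Tableau for the negation not ((Box (not p1 and not p3) implies (Box not p1 and Box not p3)) or Box (not p2 implies p1)):
1. not ((Box (not p1 and not p3) implies (Box not p1 and Box not p3)) or Box (not p2 implies p1)), w0
2. not (Box (not p1 and not p3) implies (Box not p1 and Box not p3)), w0
3. not Box (not p2 implies p1), w0
4. Box (not p1 and not p3), w0
5. not (Box not p1 and Box not p3), w0
6. not p1 and not p3, w0
7. not p1, w0
8. not p3, w0
9. not Box not p3, w0
10. not (not p2 implies p1), w1
11. not p2, w1
12. not p1, w1
13. not p1 and not p3, w1
14. not p3, w1
15. p3, w2
16. not p1 and not p3, w2
17. not p1, w2
18. not p3, w2
Accessibility: w0Rw0, w0Rw1, w0Rw2, w1Rw0, w1Rw1, w2Rw0, w2Rw2
Branch closes: p3 and not p3 both at w2.
Every branch of the negation's tableau closes; the branch above is one of them.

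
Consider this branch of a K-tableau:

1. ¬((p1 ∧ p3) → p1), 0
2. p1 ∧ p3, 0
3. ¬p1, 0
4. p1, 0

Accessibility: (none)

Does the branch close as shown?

Both p1 and ¬p1 appear at 0.

Closed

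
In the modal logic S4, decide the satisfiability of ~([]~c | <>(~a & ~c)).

Yes, satisfiable

1. ~([]~c | <>(~a & ~c)), u
2. ~[]~c, u   [~|-rule on 1]
3. ~<>(~a & ~c), u   [~|-rule on 1]
4. ~(~a & ~c), u   [~<>-rule on 3 via uRu]
5. c, u   [~&-rule on 4 (branches; this branch)]
6. c, v   [~[]-rule on 2: fresh world v, uRv]
7. ~(~a & ~c), v   [~<>-rule on 3 via uRv]
Accessibility: uRu, uRv, vRv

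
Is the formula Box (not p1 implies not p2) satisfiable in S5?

1. Box (not p1 implies not p2), w0
2. not p1 implies not p2, w0
3. not p2, w0
Accessibility: w0Rw0

Yes, satisfiable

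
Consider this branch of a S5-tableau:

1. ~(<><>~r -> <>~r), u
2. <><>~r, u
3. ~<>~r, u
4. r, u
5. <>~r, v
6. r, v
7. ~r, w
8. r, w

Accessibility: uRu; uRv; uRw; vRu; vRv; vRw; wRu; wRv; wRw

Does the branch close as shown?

Both r and ~r appear at w.

Yes, closed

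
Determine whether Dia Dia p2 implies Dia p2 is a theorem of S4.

Valid

Tableau for the negation not (Dia Dia p2 implies Dia p2):
1. not (Dia Dia p2 implies Dia p2), u
2. Dia Dia p2, u   [neg-implies-rule on 1]
3. not Dia p2, u   [neg-implies-rule on 1]
4. not p2, u   [neg-Dia-rule on 3 via uRu]
5. Dia p2, v   [Dia-rule on 2: fresh world v, uRv]
6. not p2, v   [neg-Dia-rule on 3 via uRv]
7. p2, w   [Dia-rule on 5: fresh world w, vRw]
8. not p2, w   [neg-Dia-rule on 3 via uRw]
Accessibility: uRu, uRv, uRw, vRv, vRw, wRw
Branch closes: p2 and not p2 both at w.
Every branch of the negation's tableau closes; the branch above is one of them.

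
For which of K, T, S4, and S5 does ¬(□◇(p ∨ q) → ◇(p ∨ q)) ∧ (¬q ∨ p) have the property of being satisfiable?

K-tableau for the formula:
1. ¬(□◇(p ∨ q) → ◇(p ∨ q)) ∧ (¬q ∨ p), w0
2. ¬(□◇(p ∨ q) → ◇(p ∨ q)), w0
3. ¬q ∨ p, w0
4. □◇(p ∨ q), w0
5. ¬◇(p ∨ q), w0
6. p, w0
Complete open branch: satisfiable in K.
T-tableau for the formula:
1. ¬(□◇(p ∨ q) → ◇(p ∨ q)) ∧ (¬q ∨ p), w0
2. ¬(□◇(p ∨ q) → ◇(p ∨ q)), w0
3. ¬q ∨ p, w0
4. □◇(p ∨ q), w0
5. ¬◇(p ∨ q), w0
6. ◇(p ∨ q), w0
7. ¬(p ∨ q), w0
8. ¬p, w0
9. ¬q, w0
10. p ∨ q, w1
11. ◇(p ∨ q), w1
12. ¬(p ∨ q), w1
13. ¬p, w1
14. ¬q, w1
15. q, w1
Accessibility: w0Rw0, w0Rw1, w1Rw1
Branch closes: q and ¬q both at w1.
Every branch closes (one shown): unsatisfiable in T, hence also in S4, S5 (every S4/S5-frame is a T-frame).

K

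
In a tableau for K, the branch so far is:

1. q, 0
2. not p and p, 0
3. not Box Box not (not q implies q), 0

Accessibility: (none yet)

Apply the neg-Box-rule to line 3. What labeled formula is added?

a fresh world 1 with 0R1, and not Box not (not q implies q) at 1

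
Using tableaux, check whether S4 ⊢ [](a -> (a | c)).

Valid

Tableau for the negation ~[](a -> (a | c)):
1. ~[](a -> (a | c)), w0
2. ~(a -> (a | c)), w1   [~[]-rule on 1: fresh world w1, w0Rw1]
3. a, w1   [~->-rule on 2]
4. ~(a | c), w1   [~->-rule on 2]
5. ~a, w1   [~|-rule on 4]
6. ~c, w1   [~|-rule on 4]
Accessibility: w0Rw0, w0Rw1, w1Rw1
Branch closes: a and ~a both at w1.
All branches of the negation close; one closing branch shown above.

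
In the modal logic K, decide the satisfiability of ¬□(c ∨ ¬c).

Unsatisfiable

1. ¬□(c ∨ ¬c), 0
2. ¬(c ∨ ¬c), 1
3. ¬c, 1
4. c, 1
Accessibility: 0R1
Branch closes: c and ¬c both at 1.
Every branch closes; the branch above is one of them.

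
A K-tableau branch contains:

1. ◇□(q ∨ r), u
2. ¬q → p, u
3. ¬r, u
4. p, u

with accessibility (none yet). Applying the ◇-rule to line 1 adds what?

a fresh world v with uRv, and □(q ∨ r) at v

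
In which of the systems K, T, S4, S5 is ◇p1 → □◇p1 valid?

S5

S5-tableau for the negation ¬(◇p1 → □◇p1):
1. ¬(◇p1 → □◇p1), u
2. ◇p1, u   [¬→-rule on 1]
3. ¬□◇p1, u   [¬→-rule on 1]
4. p1, v   [◇-rule on 2: fresh world v, uRv]
5. ¬◇p1, w   [¬□-rule on 3: fresh world w, uRw]
6. ¬p1, u   [¬◇-rule on 5 via wRu]
7. ¬p1, v   [¬◇-rule on 5 via wRv]
Accessibility: uRu, uRv, uRw, vRu, vRv, vRw, wRu, wRv, wRw
Branch closes: p1 and ¬p1 both at v.
Every branch closes (one shown): valid in S5.
S4-tableau for the negation ¬(◇p1 → □◇p1):
1. ¬(◇p1 → □◇p1), u
2. ◇p1, u   [¬→-rule on 1]
3. ¬□◇p1, u   [¬→-rule on 1]
4. p1, v   [◇-rule on 2: fresh world v, uRv]
5. ¬◇p1, w   [¬□-rule on 3: fresh world w, uRw]
6. ¬p1, w   [¬◇-rule on 5 via wRw]
Accessibility: uRu, uRv, uRw, vRv, wRw
Complete open branch: countermodel on an S4-frame, so not valid in S4, nor in K, T (the same frame is also a K-frame and a T-frame).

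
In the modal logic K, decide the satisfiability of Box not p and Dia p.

Unsatisfiable

1. Box not p and Dia p, u
2. Box not p, u   [and-rule on 1]
3. Dia p, u   [and-rule on 1]
4. p, v   [Dia-rule on 3: fresh world v, uRv]
5. not p, v   [Box-rule on 2 via uRv]
Accessibility: uRv
Branch closes: p and not p both at v.
(One branch shown.) All branches close.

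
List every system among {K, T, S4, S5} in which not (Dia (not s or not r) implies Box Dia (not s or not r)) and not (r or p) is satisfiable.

K, T, S4

S4-tableau for the formula:
1. not (Dia (not s or not r) implies Box Dia (not s or not r)) and not (r or p), u
2. not (Dia (not s or not r) implies Box Dia (not s or not r)), u
3. not (r or p), u
4. Dia (not s or not r), u
5. not Box Dia (not s or not r), u
6. not r, u
7. not p, u
8. not s or not r, v
9. not r, v
10. not Dia (not s or not r), w
11. not (not s or not r), w
12. s, w
13. r, w
Accessibility: uRu, uRv, uRw, vRv, wRw
Complete open branch: satisfiable in S4, hence also in K, T (this S4-model is also a K-model and a T-model).
S5-tableau for the formula:
1. not (Dia (not s or not r) implies Box Dia (not s or not r)) and not (r or p), u
2. not (Dia (not s or not r) implies Box Dia (not s or not r)), u
3. not (r or p), u
4. Dia (not s or not r), u
5. not Box Dia (not s or not r), u
6. not r, u
7. not p, u
8. not s or not r, v
9. not r, v
10. not Dia (not s or not r), w
11. not (not s or not r), u
12. s, u
13. r, u
Accessibility: uRu, uRv, uRw, vRu, vRv, vRw, wRu, wRv, wRw
Branch closes: r and not r both at u.
Every branch closes (one shown): unsatisfiable in S5.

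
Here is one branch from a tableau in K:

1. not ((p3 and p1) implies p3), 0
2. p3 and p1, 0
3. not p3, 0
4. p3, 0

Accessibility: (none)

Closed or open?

Both p3 and not p3 appear at 0.

Closed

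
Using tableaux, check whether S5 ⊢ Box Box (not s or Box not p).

Not valid

Tableau for the negation not Box Box (not s or Box not p):
1. not Box Box (not s or Box not p), 0
2. not Box (not s or Box not p), 1   [neg-Box-rule on 1: fresh world 1, 0R1]
3. not (not s or Box not p), 2   [neg-Box-rule on 2: fresh world 2, 1R2]
4. s, 2   [neg-or-rule on 3]
5. not Box not p, 2   [neg-or-rule on 3]
6. p, 3   [neg-Box-rule on 5: fresh world 3, 2R3]
Accessibility: 0R0, 0R1, 0R2, 0R3, 1R0, 1R1, 1R2, 1R3, 2R0, 2R1, 2R2, 2R3, 3R0, 3R1, 3R2, 3R3
The negation has an open branch (countermodel exists).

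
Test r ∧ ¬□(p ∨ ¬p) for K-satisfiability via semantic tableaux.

Unsatisfiable (every branch closes)

1. r ∧ ¬□(p ∨ ¬p), u
2. r, u
3. ¬□(p ∨ ¬p), u
4. ¬(p ∨ ¬p), v
5. ¬p, v
6. p, v
Accessibility: uRv
Branch closes: p and ¬p both at v.
(One branch shown.) All branches close.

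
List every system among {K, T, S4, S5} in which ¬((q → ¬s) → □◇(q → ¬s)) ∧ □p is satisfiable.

K, T, S4

S4-tableau for the formula:
1. ¬((q → ¬s) → □◇(q → ¬s)) ∧ □p, 0
2. ¬((q → ¬s) → □◇(q → ¬s)), 0
3. □p, 0
4. q → ¬s, 0
5. ¬□◇(q → ¬s), 0
6. p, 0
7. ¬s, 0
8. ¬◇(q → ¬s), 1
9. p, 1
10. ¬(q → ¬s), 1
11. q, 1
12. s, 1
Accessibility: 0R0, 0R1, 1R1
Complete open branch: satisfiable in S4, hence also in K, T (this S4-model is also a K-model and a T-model).
S5-tableau for the formula:
1. ¬((q → ¬s) → □◇(q → ¬s)) ∧ □p, 0
2. ¬((q → ¬s) → □◇(q → ¬s)), 0
3. □p, 0
4. q → ¬s, 0
5. ¬□◇(q → ¬s), 0
6. p, 0
7. ¬s, 0
8. ¬◇(q → ¬s), 1
9. p, 1
10. ¬(q → ¬s), 0
11. q, 0
12. s, 0
Accessibility: 0R0, 0R1, 1R0, 1R1
Branch closes: s and ¬s both at 0.
Every branch closes (one shown): unsatisfiable in S5.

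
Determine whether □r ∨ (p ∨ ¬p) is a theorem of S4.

Valid

Tableau for the negation ¬(□r ∨ (p ∨ ¬p)):
1. ¬(□r ∨ (p ∨ ¬p)), 0
2. ¬□r, 0
3. ¬(p ∨ ¬p), 0
4. ¬p, 0
5. p, 0
Accessibility: 0R0
Branch closes: p and ¬p both at 0.
Every branch of the negation's tableau closes; the branch above is one of them.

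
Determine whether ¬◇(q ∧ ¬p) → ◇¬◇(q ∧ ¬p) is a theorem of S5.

Tableau for the negation ¬(¬◇(q ∧ ¬p) → ◇¬◇(q ∧ ¬p)):
1. ¬(¬◇(q ∧ ¬p) → ◇¬◇(q ∧ ¬p)), u
2. ¬◇(q ∧ ¬p), u
3. ¬◇¬◇(q ∧ ¬p), u
4. ¬(q ∧ ¬p), u
5. ◇(q ∧ ¬p), u
6. p, u
7. q ∧ ¬p, v
8. q, v
9. ¬p, v
10. ¬(q ∧ ¬p), v
11. ◇(q ∧ ¬p), v
12. p, v
Accessibility: uRu, uRv, vRu, vRv
Branch closes: p and ¬p both at v.
All branches of the negation close; one closing branch shown above.

Valid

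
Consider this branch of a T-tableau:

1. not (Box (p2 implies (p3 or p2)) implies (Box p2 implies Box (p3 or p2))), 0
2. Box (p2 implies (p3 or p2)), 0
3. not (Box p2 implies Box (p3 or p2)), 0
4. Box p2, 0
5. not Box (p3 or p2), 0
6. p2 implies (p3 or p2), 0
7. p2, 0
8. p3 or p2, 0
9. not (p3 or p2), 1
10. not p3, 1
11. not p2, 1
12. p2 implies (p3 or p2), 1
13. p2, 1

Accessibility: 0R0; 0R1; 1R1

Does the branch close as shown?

Both p2 and not p2 appear at 1.

Closed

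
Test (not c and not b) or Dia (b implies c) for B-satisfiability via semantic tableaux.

Satisfiable (open branch found)

1. (not c and not b) or Dia (b implies c), u
2. Dia (b implies c), u
3. b implies c, v
4. c, v
Accessibility: uRu, uRv, vRu, vRv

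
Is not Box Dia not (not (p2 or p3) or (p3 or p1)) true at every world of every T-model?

Tableau for the negation Box Dia not (not (p2 or p3) or (p3 or p1)):
1. Box Dia not (not (p2 or p3) or (p3 or p1)), u
2. Dia not (not (p2 or p3) or (p3 or p1)), u   [Box-rule on 1 via uRu]
3. not (not (p2 or p3) or (p3 or p1)), v   [Dia-rule on 2: fresh world v, uRv]
4. p2 or p3, v   [neg-or-rule on 3]
5. not (p3 or p1), v   [neg-or-rule on 3]
6. not p3, v   [neg-or-rule on 5]
7. not p1, v   [neg-or-rule on 5]
8. Dia not (not (p2 or p3) or (p3 or p1)), v   [Box-rule on 1 via uRv]
9. p2, v   [or-rule on 4 (branches; this branch)]
10. not (not (p2 or p3) or (p3 or p1)), w   [Dia-rule on 8: fresh world w, vRw]
11. p2 or p3, w   [neg-or-rule on 10]
12. not (p3 or p1), w   [neg-or-rule on 10]
13. not p3, w   [neg-or-rule on 12]
14. not p1, w   [neg-or-rule on 12]
15. p2, w   [or-rule on 11 (branches; this branch)]
Accessibility: uRu, uRv, vRv, vRw, wRw
The negation has an open branch (countermodel exists).

Invalid (countermodel exists)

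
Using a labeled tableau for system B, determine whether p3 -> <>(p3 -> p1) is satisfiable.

1. p3 -> <>(p3 -> p1), 0
2. <>(p3 -> p1), 0   [->-rule on 1 (branches; this branch)]
3. p3 -> p1, 1   [<>-rule on 2: fresh world 1, 0R1]
4. p1, 1   [->-rule on 3 (branches; this branch)]
Accessibility: 0R0, 0R1, 1R0, 1R1

Yes, satisfiable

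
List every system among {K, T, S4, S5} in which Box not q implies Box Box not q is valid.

S4, S5

S4-tableau for the negation not (Box not q implies Box Box not q):
1. not (Box not q implies Box Box not q), 0
2. Box not q, 0
3. not Box Box not q, 0
4. not q, 0
5. not Box not q, 1
6. not q, 1
7. q, 2
8. not q, 2
Accessibility: 0R0, 0R1, 0R2, 1R1, 1R2, 2R2
Branch closes: q and not q both at 2.
Every branch closes (one shown): valid in S4, hence also in S5 (every theorem of S4 is a theorem of S5).
T-tableau for the negation not (Box not q implies Box Box not q):
1. not (Box not q implies Box Box not q), 0
2. Box not q, 0
3. not Box Box not q, 0
4. not q, 0
5. not Box not q, 1
6. not q, 1
7. q, 2
Accessibility: 0R0, 0R1, 1R1, 1R2, 2R2
Complete open branch: countermodel on a T-frame, so not valid in T, nor in K (the same frame is also a K-frame).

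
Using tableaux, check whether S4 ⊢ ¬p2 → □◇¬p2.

Tableau for the negation ¬(¬p2 → □◇¬p2):
1. ¬(¬p2 → □◇¬p2), w0
2. ¬p2, w0   [¬→-rule on 1]
3. ¬□◇¬p2, w0   [¬→-rule on 1]
4. ¬◇¬p2, w1   [¬□-rule on 3: fresh world w1, w0Rw1]
5. p2, w1   [¬◇-rule on 4 via w1Rw1]
Accessibility: w0Rw0, w0Rw1, w1Rw1
The negation has an open branch (countermodel exists).

Not valid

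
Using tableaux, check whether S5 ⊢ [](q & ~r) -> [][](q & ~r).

Tableau for the negation ~([](q & ~r) -> [][](q & ~r)):
1. ~([](q & ~r) -> [][](q & ~r)), w0
2. [](q & ~r), w0
3. ~[][](q & ~r), w0
4. q & ~r, w0
5. q, w0
6. ~r, w0
7. ~[](q & ~r), w1
8. q & ~r, w1
9. q, w1
10. ~r, w1
11. ~(q & ~r), w2
12. q & ~r, w2
13. q, w2
14. ~r, w2
15. r, w2
Accessibility: w0Rw0, w0Rw1, w0Rw2, w1Rw0, w1Rw1, w1Rw2, w2Rw0, w2Rw1, w2Rw2
Branch closes: r and ~r both at w2.
Every branch of the negation's tableau closes; the branch above is one of them.

Valid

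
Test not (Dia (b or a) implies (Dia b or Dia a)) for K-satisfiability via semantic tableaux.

1. not (Dia (b or a) implies (Dia b or Dia a)), w0
2. Dia (b or a), w0
3. not (Dia b or Dia a), w0
4. not Dia b, w0
5. not Dia a, w0
6. b or a, w1
7. not b, w1
8. not a, w1
9. a, w1
Accessibility: w0Rw1
Branch closes: a and not a both at w1.
Every branch closes; the branch above is one of them.

No, unsatisfiable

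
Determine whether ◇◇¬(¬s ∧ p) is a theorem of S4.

Tableau for the negation ¬◇◇¬(¬s ∧ p):
1. ¬◇◇¬(¬s ∧ p), u
2. ¬◇¬(¬s ∧ p), u
3. ¬s ∧ p, u
4. ¬s, u
5. p, u
Accessibility: uRu
The negation has an open branch (countermodel exists).

Invalid (countermodel exists)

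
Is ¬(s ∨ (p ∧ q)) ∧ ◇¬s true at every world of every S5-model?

Tableau for the negation ¬(¬(s ∨ (p ∧ q)) ∧ ◇¬s):
1. ¬(¬(s ∨ (p ∧ q)) ∧ ◇¬s), 0
2. ¬◇¬s, 0
3. s, 0
Accessibility: 0R0
The negation has an open branch (countermodel exists).

Invalid (countermodel exists)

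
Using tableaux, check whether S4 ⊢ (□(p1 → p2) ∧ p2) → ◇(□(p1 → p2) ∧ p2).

Valid in S4

Tableau for the negation ¬((□(p1 → p2) ∧ p2) → ◇(□(p1 → p2) ∧ p2)):
1. ¬((□(p1 → p2) ∧ p2) → ◇(□(p1 → p2) ∧ p2)), 0
2. □(p1 → p2) ∧ p2, 0   [¬→-rule on 1]
3. ¬◇(□(p1 → p2) ∧ p2), 0   [¬→-rule on 1]
4. □(p1 → p2), 0   [∧-rule on 2]
5. p2, 0   [∧-rule on 2]
6. ¬(□(p1 → p2) ∧ p2), 0   [¬◇-rule on 3 via 0R0]
7. p1 → p2, 0   [□-rule on 4 via 0R0]
8. ¬□(p1 → p2), 0   [¬∧-rule on 6 (branches; this branch)]
9. ¬(p1 → p2), 1   [¬□-rule on 8: fresh world 1, 0R1]
10. p1, 1   [¬→-rule on 9]
11. ¬p2, 1   [¬→-rule on 9]
12. ¬(□(p1 → p2) ∧ p2), 1   [¬◇-rule on 3 via 0R1]
13. p1 → p2, 1   [□-rule on 4 via 0R1]
14. p2, 1   [→-rule on 13 (branches; this branch)]
Accessibility: 0R0, 0R1, 1R1
Branch closes: p2 and ¬p2 both at 1.
Every branch of the negation's tableau closes; the branch above is one of them.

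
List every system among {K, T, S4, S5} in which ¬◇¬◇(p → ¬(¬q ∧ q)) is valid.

T, S4, S5

T-tableau for the negation ◇¬◇(p → ¬(¬q ∧ q)):
1. ◇¬◇(p → ¬(¬q ∧ q)), u
2. ¬◇(p → ¬(¬q ∧ q)), v   [◇-rule on 1: fresh world v, uRv]
3. ¬(p → ¬(¬q ∧ q)), v   [¬◇-rule on 2 via vRv]
4. p, v   [¬→-rule on 3]
5. ¬q ∧ q, v   [¬→-rule on 3]
6. ¬q, v   [∧-rule on 5]
7. q, v   [∧-rule on 5]
Accessibility: uRu, uRv, vRv
Branch closes: q and ¬q both at v.
Every branch closes (one shown): valid in T, hence also in S4, S5 (every theorem of T is a theorem of S4 and S5).
K-tableau for the negation ◇¬◇(p → ¬(¬q ∧ q)):
1. ◇¬◇(p → ¬(¬q ∧ q)), u
2. ¬◇(p → ¬(¬q ∧ q)), v   [◇-rule on 1: fresh world v, uRv]
Accessibility: uRv
Complete open branch: countermodel on a K-frame, so not valid in K.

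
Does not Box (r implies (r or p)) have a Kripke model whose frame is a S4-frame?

Unsatisfiable

1. not Box (r implies (r or p)), 0
2. not (r implies (r or p)), 1   [neg-Box-rule on 1: fresh world 1, 0R1]
3. r, 1   [neg-implies-rule on 2]
4. not (r or p), 1   [neg-implies-rule on 2]
5. not r, 1   [neg-or-rule on 4]
6. not p, 1   [neg-or-rule on 4]
Accessibility: 0R0, 0R1, 1R1
Branch closes: r and not r both at 1.
(One branch shown.) All branches close.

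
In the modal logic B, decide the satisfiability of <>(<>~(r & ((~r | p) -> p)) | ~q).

Satisfiable (open branch found)

1. <>(<>~(r & ((~r | p) -> p)) | ~q), 0
2. <>~(r & ((~r | p) -> p)) | ~q, 1
3. ~q, 1
Accessibility: 0R0, 0R1, 1R0, 1R1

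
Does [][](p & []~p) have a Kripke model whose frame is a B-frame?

1. [][](p & []~p), w0
2. [](p & []~p), w0
3. p & []~p, w0
4. p, w0
5. []~p, w0
6. ~p, w0
Accessibility: w0Rw0
Branch closes: p and ~p both at w0.
(One branch shown.) All branches close.

Unsatisfiable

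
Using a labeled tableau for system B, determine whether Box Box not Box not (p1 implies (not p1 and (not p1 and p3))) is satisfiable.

Satisfiable

1. Box Box not Box not (p1 implies (not p1 and (not p1 and p3))), w0
2. Box not Box not (p1 implies (not p1 and (not p1 and p3))), w0
3. not Box not (p1 implies (not p1 and (not p1 and p3))), w0
4. p1 implies (not p1 and (not p1 and p3)), w1
5. Box not Box not (p1 implies (not p1 and (not p1 and p3))), w1
6. not Box not (p1 implies (not p1 and (not p1 and p3))), w1
7. not p1 and (not p1 and p3), w1
8. not p1, w1
9. not p1 and p3, w1
10. p3, w1
11. p1 implies (not p1 and (not p1 and p3)), w2
12. not Box not (p1 implies (not p1 and (not p1 and p3))), w2
13. not p1 and (not p1 and p3), w2
14. not p1, w2
15. not p1 and p3, w2
16. p3, w2
17. p1 implies (not p1 and (not p1 and p3)), w3
18. not p1 and (not p1 and p3), w3
19. not p1, w3
20. not p1 and p3, w3
21. p3, w3
Accessibility: w0Rw0, w0Rw1, w1Rw0, w1Rw1, w1Rw2, w2Rw1, w2Rw2, w2Rw3, w3Rw2, w3Rw3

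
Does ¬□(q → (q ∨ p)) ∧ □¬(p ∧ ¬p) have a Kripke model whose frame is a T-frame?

Unsatisfiable (every branch closes)

1. ¬□(q → (q ∨ p)) ∧ □¬(p ∧ ¬p), u
2. ¬□(q → (q ∨ p)), u   [∧-rule on 1]
3. □¬(p ∧ ¬p), u   [∧-rule on 1]
4. ¬(p ∧ ¬p), u   [□-rule on 3 via uRu]
5. p, u   [¬∧-rule on 4 (branches; this branch)]
6. ¬(q → (q ∨ p)), v   [¬□-rule on 2: fresh world v, uRv]
7. q, v   [¬→-rule on 6]
8. ¬(q ∨ p), v   [¬→-rule on 6]
9. ¬q, v   [¬∨-rule on 8]
10. ¬p, v   [¬∨-rule on 8]
Accessibility: uRu, uRv, vRv
Branch closes: q and ¬q both at v.
(One branch shown.) All branches close.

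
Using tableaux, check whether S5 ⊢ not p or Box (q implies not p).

Invalid (countermodel exists)

Tableau for the negation not (not p or Box (q implies not p)):
1. not (not p or Box (q implies not p)), u
2. p, u
3. not Box (q implies not p), u
4. not (q implies not p), v
5. q, v
6. p, v
Accessibility: uRu, uRv, vRu, vRv
The negation has an open branch (countermodel exists).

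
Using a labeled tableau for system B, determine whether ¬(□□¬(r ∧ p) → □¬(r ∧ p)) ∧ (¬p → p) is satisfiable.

Unsatisfiable

1. ¬(□□¬(r ∧ p) → □¬(r ∧ p)) ∧ (¬p → p), 0
2. ¬(□□¬(r ∧ p) → □¬(r ∧ p)), 0
3. ¬p → p, 0
4. □□¬(r ∧ p), 0
5. ¬□¬(r ∧ p), 0
6. □¬(r ∧ p), 0
7. ¬(r ∧ p), 0
8. p, 0
9. ¬r, 0
10. r ∧ p, 1
11. r, 1
12. p, 1
13. □¬(r ∧ p), 1
14. ¬(r ∧ p), 1
15. ¬p, 1
Accessibility: 0R0, 0R1, 1R0, 1R1
Branch closes: p and ¬p both at 1.
All branches of the tableau close; one closing branch shown above.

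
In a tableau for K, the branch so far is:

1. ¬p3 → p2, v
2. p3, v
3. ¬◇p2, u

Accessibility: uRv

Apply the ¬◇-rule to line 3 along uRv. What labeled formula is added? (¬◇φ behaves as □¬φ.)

¬p2, v

¬◇φ behaves as □¬φ: propagate the negated body to each accessible world.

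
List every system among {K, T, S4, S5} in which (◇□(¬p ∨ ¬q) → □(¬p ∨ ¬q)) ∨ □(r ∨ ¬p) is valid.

S5-tableau for the negation ¬((◇□(¬p ∨ ¬q) → □(¬p ∨ ¬q)) ∨ □(r ∨ ¬p)):
1. ¬((◇□(¬p ∨ ¬q) → □(¬p ∨ ¬q)) ∨ □(r ∨ ¬p)), w0
2. ¬(◇□(¬p ∨ ¬q) → □(¬p ∨ ¬q)), w0
3. ¬□(r ∨ ¬p), w0
4. ◇□(¬p ∨ ¬q), w0
5. ¬□(¬p ∨ ¬q), w0
6. ¬(r ∨ ¬p), w1
7. ¬r, w1
8. p, w1
9. □(¬p ∨ ¬q), w2
10. ¬p ∨ ¬q, w0
11. ¬p ∨ ¬q, w1
12. ¬p ∨ ¬q, w2
13. ¬q, w0
14. ¬q, w1
15. ¬q, w2
16. ¬(¬p ∨ ¬q), w3
17. p, w3
18. q, w3
19. ¬p ∨ ¬q, w3
20. ¬q, w3
Accessibility: w0Rw0, w0Rw1, w0Rw2, w0Rw3, w1Rw0, w1Rw1, w1Rw2, w1Rw3, w2Rw0, w2Rw1, w2Rw2, w2Rw3, w3Rw0, w3Rw1, w3Rw2, w3Rw3
Branch closes: q and ¬q both at w3.
Every branch closes (one shown): valid in S5.
S4-tableau for the negation ¬((◇□(¬p ∨ ¬q) → □(¬p ∨ ¬q)) ∨ □(r ∨ ¬p)):
1. ¬((◇□(¬p ∨ ¬q) → □(¬p ∨ ¬q)) ∨ □(r ∨ ¬p)), w0
2. ¬(◇□(¬p ∨ ¬q) → □(¬p ∨ ¬q)), w0
3. ¬□(r ∨ ¬p), w0
4. ◇□(¬p ∨ ¬q), w0
5. ¬□(¬p ∨ ¬q), w0
6. ¬(r ∨ ¬p), w1
7. ¬r, w1
8. p, w1
9. □(¬p ∨ ¬q), w2
10. ¬p ∨ ¬q, w2
11. ¬q, w2
12. ¬(¬p ∨ ¬q), w3
13. p, w3
14. q, w3
Accessibility: w0Rw0, w0Rw1, w0Rw2, w0Rw3, w1Rw1, w2Rw2, w3Rw3
Complete open branch: countermodel on an S4-frame, so not valid in S4, nor in K, T (the same frame is also a K-frame and a T-frame).

S5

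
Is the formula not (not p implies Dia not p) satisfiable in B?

Unsatisfiable

1. not (not p implies Dia not p), 0
2. not p, 0
3. not Dia not p, 0
4. p, 0
Accessibility: 0R0
Branch closes: p and not p both at 0.
(One branch shown.) All branches close.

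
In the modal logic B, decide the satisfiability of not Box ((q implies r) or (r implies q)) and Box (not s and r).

Unsatisfiable (every branch closes)

1. not Box ((q implies r) or (r implies q)) and Box (not s and r), u
2. not Box ((q implies r) or (r implies q)), u   [and-rule on 1]
3. Box (not s and r), u   [and-rule on 1]
4. not s and r, u   [Box-rule on 3 via uRu]
5. not s, u   [and-rule on 4]
6. r, u   [and-rule on 4]
7. not ((q implies r) or (r implies q)), v   [neg-Box-rule on 2: fresh world v, uRv]
8. not (q implies r), v   [neg-or-rule on 7]
9. not (r implies q), v   [neg-or-rule on 7]
10. q, v   [neg-implies-rule on 8]
11. not r, v   [neg-implies-rule on 8]
12. r, v   [neg-implies-rule on 9]
13. not q, v   [neg-implies-rule on 9]
Accessibility: uRu, uRv, vRu, vRv
Branch closes: r and not r both at v.
All branches of the tableau close; one closing branch shown above.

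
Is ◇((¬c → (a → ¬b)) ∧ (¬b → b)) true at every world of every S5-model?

Tableau for the negation ¬◇((¬c → (a → ¬b)) ∧ (¬b → b)):
1. ¬◇((¬c → (a → ¬b)) ∧ (¬b → b)), 0
2. ¬((¬c → (a → ¬b)) ∧ (¬b → b)), 0   [¬◇-rule on 1 via 0R0]
3. ¬(¬b → b), 0   [¬∧-rule on 2 (branches; this branch)]
4. ¬b, 0   [¬→-rule on 3]
Accessibility: 0R0
The negation has an open branch (countermodel exists).

No, not valid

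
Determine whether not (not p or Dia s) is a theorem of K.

Tableau for the negation not p or Dia s:
1. not p or Dia s, u
2. Dia s, u
3. s, v
Accessibility: uRv
The negation has an open branch (countermodel exists).

Not valid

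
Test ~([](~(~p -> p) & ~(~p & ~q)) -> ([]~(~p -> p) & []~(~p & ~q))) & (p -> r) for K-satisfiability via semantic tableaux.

Unsatisfiable (every branch closes)

1. ~([](~(~p -> p) & ~(~p & ~q)) -> ([]~(~p -> p) & []~(~p & ~q))) & (p -> r), w0
2. ~([](~(~p -> p) & ~(~p & ~q)) -> ([]~(~p -> p) & []~(~p & ~q))), w0
3. p -> r, w0
4. [](~(~p -> p) & ~(~p & ~q)), w0
5. ~([]~(~p -> p) & []~(~p & ~q)), w0
6. r, w0
7. ~[]~(~p & ~q), w0
8. ~p & ~q, w1
9. ~p, w1
10. ~q, w1
11. ~(~p -> p) & ~(~p & ~q), w1
12. ~(~p -> p), w1
13. ~(~p & ~q), w1
14. q, w1
Accessibility: w0Rw1
Branch closes: q and ~q both at w1.
All branches of the tableau close; one closing branch shown above.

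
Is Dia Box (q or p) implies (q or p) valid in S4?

Tableau for the negation not (Dia Box (q or p) implies (q or p)):
1. not (Dia Box (q or p) implies (q or p)), 0
2. Dia Box (q or p), 0   [neg-implies-rule on 1]
3. not (q or p), 0   [neg-implies-rule on 1]
4. not q, 0   [neg-or-rule on 3]
5. not p, 0   [neg-or-rule on 3]
6. Box (q or p), 1   [Dia-rule on 2: fresh world 1, 0R1]
7. q or p, 1   [Box-rule on 6 via 1R1]
8. p, 1   [or-rule on 7 (branches; this branch)]
Accessibility: 0R0, 0R1, 1R1
The negation has an open branch (countermodel exists).

Not valid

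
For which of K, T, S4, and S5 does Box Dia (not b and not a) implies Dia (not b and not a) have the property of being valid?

T, S4, S5

T-tableau for the negation not (Box Dia (not b and not a) implies Dia (not b and not a)):
1. not (Box Dia (not b and not a) implies Dia (not b and not a)), u
2. Box Dia (not b and not a), u   [neg-implies-rule on 1]
3. not Dia (not b and not a), u   [neg-implies-rule on 1]
4. Dia (not b and not a), u   [Box-rule on 2 via uRu]
5. not (not b and not a), u   [neg-Dia-rule on 3 via uRu]
6. a, u   [neg-and-rule on 5 (branches; this branch)]
7. not b and not a, v   [Dia-rule on 4: fresh world v, uRv]
8. not b, v   [and-rule on 7]
9. not a, v   [and-rule on 7]
10. Dia (not b and not a), v   [Box-rule on 2 via uRv]
11. not (not b and not a), v   [neg-Dia-rule on 3 via uRv]
12. a, v   [neg-and-rule on 11 (branches; this branch)]
Accessibility: uRu, uRv, vRv
Branch closes: a and not a both at v.
Every branch closes (one shown): valid in T, hence also in S4, S5 (every theorem of T is a theorem of S4 and S5).
K-tableau for the negation not (Box Dia (not b and not a) implies Dia (not b and not a)):
1. not (Box Dia (not b and not a) implies Dia (not b and not a)), u
2. Box Dia (not b and not a), u   [neg-implies-rule on 1]
3. not Dia (not b and not a), u   [neg-implies-rule on 1]
Complete open branch: countermodel on a K-frame, so not valid in K.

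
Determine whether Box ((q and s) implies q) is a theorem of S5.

Valid in S5

Tableau for the negation not Box ((q and s) implies q):
1. not Box ((q and s) implies q), 0
2. not ((q and s) implies q), 1
3. q and s, 1
4. not q, 1
5. q, 1
6. s, 1
Accessibility: 0R0, 0R1, 1R0, 1R1
Branch closes: q and not q both at 1.
Every branch of the negation's tableau closes; the branch above is one of them.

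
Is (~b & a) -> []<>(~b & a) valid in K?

Tableau for the negation ~((~b & a) -> []<>(~b & a)):
1. ~((~b & a) -> []<>(~b & a)), w0
2. ~b & a, w0   [~->-rule on 1]
3. ~[]<>(~b & a), w0   [~->-rule on 1]
4. ~b, w0   [&-rule on 2]
5. a, w0   [&-rule on 2]
6. ~<>(~b & a), w1   [~[]-rule on 3: fresh world w1, w0Rw1]
Accessibility: w0Rw1
The negation has an open branch (countermodel exists).

Not valid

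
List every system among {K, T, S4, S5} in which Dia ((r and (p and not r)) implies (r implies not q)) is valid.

T, S4, S5

K-tableau for the negation not Dia ((r and (p and not r)) implies (r implies not q)):
1. not Dia ((r and (p and not r)) implies (r implies not q)), 0
Complete open branch: countermodel on a K-frame, so not valid in K.
T-tableau for the negation not Dia ((r and (p and not r)) implies (r implies not q)):
1. not Dia ((r and (p and not r)) implies (r implies not q)), 0
2. not ((r and (p and not r)) implies (r implies not q)), 0   [neg-Dia-rule on 1 via 0R0]
3. r and (p and not r), 0   [neg-implies-rule on 2]
4. not (r implies not q), 0   [neg-implies-rule on 2]
5. r, 0   [and-rule on 3]
6. p and not r, 0   [and-rule on 3]
7. q, 0   [neg-implies-rule on 4]
8. p, 0   [and-rule on 6]
9. not r, 0   [and-rule on 6]
Accessibility: 0R0
Branch closes: r and not r both at 0.
Every branch closes (one shown): valid in T, hence also in S4, S5 (every theorem of T is a theorem of S4 and S5).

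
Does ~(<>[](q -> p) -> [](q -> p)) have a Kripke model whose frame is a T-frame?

Satisfiable (open branch found)

1. ~(<>[](q -> p) -> [](q -> p)), 0
2. <>[](q -> p), 0
3. ~[](q -> p), 0
4. [](q -> p), 1
5. q -> p, 1
6. p, 1
7. ~(q -> p), 2
8. q, 2
9. ~p, 2
Accessibility: 0R0, 0R1, 0R2, 1R1, 2R2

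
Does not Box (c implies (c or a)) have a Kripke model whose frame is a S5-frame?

Unsatisfiable

1. not Box (c implies (c or a)), w0
2. not (c implies (c or a)), w1
3. c, w1
4. not (c or a), w1
5. not c, w1
6. not a, w1
Accessibility: w0Rw0, w0Rw1, w1Rw0, w1Rw1
Branch closes: c and not c both at w1.
All branches of the tableau close; one closing branch shown above.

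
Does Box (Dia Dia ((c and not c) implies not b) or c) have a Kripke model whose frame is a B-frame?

1. Box (Dia Dia ((c and not c) implies not b) or c), 0
2. Dia Dia ((c and not c) implies not b) or c, 0
3. c, 0
Accessibility: 0R0

Satisfiable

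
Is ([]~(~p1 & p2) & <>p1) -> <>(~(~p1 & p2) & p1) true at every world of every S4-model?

Tableau for the negation ~(([]~(~p1 & p2) & <>p1) -> <>(~(~p1 & p2) & p1)):
1. ~(([]~(~p1 & p2) & <>p1) -> <>(~(~p1 & p2) & p1)), u
2. []~(~p1 & p2) & <>p1, u
3. ~<>(~(~p1 & p2) & p1), u
4. []~(~p1 & p2), u
5. <>p1, u
6. ~(~(~p1 & p2) & p1), u
7. ~(~p1 & p2), u
8. ~p1, u
9. ~p2, u
10. p1, v
11. ~(~(~p1 & p2) & p1), v
12. ~(~p1 & p2), v
13. ~p1 & p2, v
14. ~p1, v
15. p2, v
Accessibility: uRu, uRv, vRv
Branch closes: p1 and ~p1 both at v.
Every branch of the negation's tableau closes; the branch above is one of them.

Yes, valid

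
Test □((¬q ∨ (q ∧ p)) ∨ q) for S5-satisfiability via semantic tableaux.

1. □((¬q ∨ (q ∧ p)) ∨ q), w0
2. (¬q ∨ (q ∧ p)) ∨ q, w0   [□-rule on 1 via w0Rw0]
3. q, w0   [∨-rule on 2 (branches; this branch)]
Accessibility: w0Rw0

Yes, satisfiable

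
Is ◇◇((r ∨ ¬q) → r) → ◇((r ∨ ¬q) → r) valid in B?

No, not valid

Tableau for the negation ¬(◇◇((r ∨ ¬q) → r) → ◇((r ∨ ¬q) → r)):
1. ¬(◇◇((r ∨ ¬q) → r) → ◇((r ∨ ¬q) → r)), 0
2. ◇◇((r ∨ ¬q) → r), 0
3. ¬◇((r ∨ ¬q) → r), 0
4. ¬((r ∨ ¬q) → r), 0
5. r ∨ ¬q, 0
6. ¬r, 0
7. ¬q, 0
8. ◇((r ∨ ¬q) → r), 1
9. ¬((r ∨ ¬q) → r), 1
10. r ∨ ¬q, 1
11. ¬r, 1
12. ¬q, 1
13. (r ∨ ¬q) → r, 2
14. r, 2
Accessibility: 0R0, 0R1, 1R0, 1R1, 1R2, 2R1, 2R2
The negation has an open branch (countermodel exists).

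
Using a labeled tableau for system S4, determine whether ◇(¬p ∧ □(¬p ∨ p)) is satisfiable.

Satisfiable (open branch found)

1. ◇(¬p ∧ □(¬p ∨ p)), w0
2. ¬p ∧ □(¬p ∨ p), w1
3. ¬p, w1
4. □(¬p ∨ p), w1
5. ¬p ∨ p, w1
Accessibility: w0Rw0, w0Rw1, w1Rw1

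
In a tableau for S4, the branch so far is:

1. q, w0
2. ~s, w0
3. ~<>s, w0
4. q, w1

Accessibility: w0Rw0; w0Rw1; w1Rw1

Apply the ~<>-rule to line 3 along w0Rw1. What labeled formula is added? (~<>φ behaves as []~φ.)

~s, w1

~<>φ behaves as []~φ: propagate the negated body to each accessible world.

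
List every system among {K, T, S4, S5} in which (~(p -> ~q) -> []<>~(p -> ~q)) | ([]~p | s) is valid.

S5

S5-tableau for the negation ~((~(p -> ~q) -> []<>~(p -> ~q)) | ([]~p | s)):
1. ~((~(p -> ~q) -> []<>~(p -> ~q)) | ([]~p | s)), 0
2. ~(~(p -> ~q) -> []<>~(p -> ~q)), 0
3. ~([]~p | s), 0
4. ~(p -> ~q), 0
5. ~[]<>~(p -> ~q), 0
6. ~[]~p, 0
7. ~s, 0
8. p, 0
9. q, 0
10. ~<>~(p -> ~q), 1
11. p -> ~q, 0
12. p -> ~q, 1
13. ~q, 0
Accessibility: 0R0, 0R1, 1R0, 1R1
Branch closes: q and ~q both at 0.
Every branch closes (one shown): valid in S5.
S4-tableau for the negation ~((~(p -> ~q) -> []<>~(p -> ~q)) | ([]~p | s)):
1. ~((~(p -> ~q) -> []<>~(p -> ~q)) | ([]~p | s)), 0
2. ~(~(p -> ~q) -> []<>~(p -> ~q)), 0
3. ~([]~p | s), 0
4. ~(p -> ~q), 0
5. ~[]<>~(p -> ~q), 0
6. ~[]~p, 0
7. ~s, 0
8. p, 0
9. q, 0
10. ~<>~(p -> ~q), 1
11. p -> ~q, 1
12. ~q, 1
13. p, 2
Accessibility: 0R0, 0R1, 0R2, 1R1, 2R2
Complete open branch: countermodel on an S4-frame, so not valid in S4, nor in K, T (the same frame is also a K-frame and a T-frame).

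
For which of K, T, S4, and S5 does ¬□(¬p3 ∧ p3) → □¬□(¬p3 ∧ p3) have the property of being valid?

K-tableau for the negation ¬(¬□(¬p3 ∧ p3) → □¬□(¬p3 ∧ p3)):
1. ¬(¬□(¬p3 ∧ p3) → □¬□(¬p3 ∧ p3)), 0
2. ¬□(¬p3 ∧ p3), 0   [¬→-rule on 1]
3. ¬□¬□(¬p3 ∧ p3), 0   [¬→-rule on 1]
4. ¬(¬p3 ∧ p3), 1   [¬□-rule on 2: fresh world 1, 0R1]
5. ¬p3, 1   [¬∧-rule on 4 (branches; this branch)]
6. □(¬p3 ∧ p3), 2   [¬□-rule on 3: fresh world 2, 0R2]
Accessibility: 0R1, 0R2
Complete open branch: countermodel on a K-frame, so not valid in K.
T-tableau for the negation ¬(¬□(¬p3 ∧ p3) → □¬□(¬p3 ∧ p3)):
1. ¬(¬□(¬p3 ∧ p3) → □¬□(¬p3 ∧ p3)), 0
2. ¬□(¬p3 ∧ p3), 0   [¬→-rule on 1]
3. ¬□¬□(¬p3 ∧ p3), 0   [¬→-rule on 1]
4. ¬(¬p3 ∧ p3), 1   [¬□-rule on 2: fresh world 1, 0R1]
5. ¬p3, 1   [¬∧-rule on 4 (branches; this branch)]
6. □(¬p3 ∧ p3), 2   [¬□-rule on 3: fresh world 2, 0R2]
7. ¬p3 ∧ p3, 2   [□-rule on 6 via 2R2]
8. ¬p3, 2   [∧-rule on 7]
9. p3, 2   [∧-rule on 7]
Accessibility: 0R0, 0R1, 0R2, 1R1, 2R2
Branch closes: p3 and ¬p3 both at 2.
Every branch closes (one shown): valid in T, hence also in S4, S5 (every theorem of T is a theorem of S4 and S5).

T, S4, S5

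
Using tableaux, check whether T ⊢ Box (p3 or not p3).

Valid

Tableau for the negation not Box (p3 or not p3):
1. not Box (p3 or not p3), w0
2. not (p3 or not p3), w1
3. not p3, w1
4. p3, w1
Accessibility: w0Rw0, w0Rw1, w1Rw1
Branch closes: p3 and not p3 both at w1.
Every branch of the negation's tableau closes; the branch above is one of them.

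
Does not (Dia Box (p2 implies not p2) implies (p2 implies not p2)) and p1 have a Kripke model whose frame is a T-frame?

Satisfiable (open branch found)

1. not (Dia Box (p2 implies not p2) implies (p2 implies not p2)) and p1, w0
2. not (Dia Box (p2 implies not p2) implies (p2 implies not p2)), w0
3. p1, w0
4. Dia Box (p2 implies not p2), w0
5. not (p2 implies not p2), w0
6. p2, w0
7. Box (p2 implies not p2), w1
8. p2 implies not p2, w1
9. not p2, w1
Accessibility: w0Rw0, w0Rw1, w1Rw1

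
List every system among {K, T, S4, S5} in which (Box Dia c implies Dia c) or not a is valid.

T, S4, S5

T-tableau for the negation not ((Box Dia c implies Dia c) or not a):
1. not ((Box Dia c implies Dia c) or not a), w0
2. not (Box Dia c implies Dia c), w0
3. a, w0
4. Box Dia c, w0
5. not Dia c, w0
6. Dia c, w0
7. not c, w0
8. c, w1
9. Dia c, w1
10. not c, w1
Accessibility: w0Rw0, w0Rw1, w1Rw1
Branch closes: c and not c both at w1.
Every branch closes (one shown): valid in T, hence also in S4, S5 (every theorem of T is a theorem of S4 and S5).
K-tableau for the negation not ((Box Dia c implies Dia c) or not a):
1. not ((Box Dia c implies Dia c) or not a), w0
2. not (Box Dia c implies Dia c), w0
3. a, w0
4. Box Dia c, w0
5. not Dia c, w0
Complete open branch: countermodel on a K-frame, so not valid in K.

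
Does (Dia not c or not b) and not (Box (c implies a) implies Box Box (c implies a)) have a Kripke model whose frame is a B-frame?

1. (Dia not c or not b) and not (Box (c implies a) implies Box Box (c implies a)), 0
2. Dia not c or not b, 0
3. not (Box (c implies a) implies Box Box (c implies a)), 0
4. Box (c implies a), 0
5. not Box Box (c implies a), 0
6. c implies a, 0
7. not b, 0
8. a, 0
9. not Box (c implies a), 1
10. c implies a, 1
11. a, 1
12. not (c implies a), 2
13. c, 2
14. not a, 2
Accessibility: 0R0, 0R1, 1R0, 1R1, 1R2, 2R1, 2R2

Satisfiable (open branch found)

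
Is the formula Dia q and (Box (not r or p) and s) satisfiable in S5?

1. Dia q and (Box (not r or p) and s), u
2. Dia q, u
3. Box (not r or p) and s, u
4. Box (not r or p), u
5. s, u
6. not r or p, u
7. p, u
8. q, v
9. not r or p, v
10. p, v
Accessibility: uRu, uRv, vRu, vRv

Satisfiable (open branch found)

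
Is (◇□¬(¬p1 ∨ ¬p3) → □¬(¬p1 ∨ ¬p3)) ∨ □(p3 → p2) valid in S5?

Yes, valid

Tableau for the negation ¬((◇□¬(¬p1 ∨ ¬p3) → □¬(¬p1 ∨ ¬p3)) ∨ □(p3 → p2)):
1. ¬((◇□¬(¬p1 ∨ ¬p3) → □¬(¬p1 ∨ ¬p3)) ∨ □(p3 → p2)), 0
2. ¬(◇□¬(¬p1 ∨ ¬p3) → □¬(¬p1 ∨ ¬p3)), 0
3. ¬□(p3 → p2), 0
4. ◇□¬(¬p1 ∨ ¬p3), 0
5. ¬□¬(¬p1 ∨ ¬p3), 0
6. ¬(p3 → p2), 1
7. p3, 1
8. ¬p2, 1
9. □¬(¬p1 ∨ ¬p3), 2
10. ¬(¬p1 ∨ ¬p3), 0
11. p1, 0
12. p3, 0
13. ¬(¬p1 ∨ ¬p3), 1
14. p1, 1
15. ¬(¬p1 ∨ ¬p3), 2
16. p1, 2
17. p3, 2
18. ¬p1 ∨ ¬p3, 3
19. ¬(¬p1 ∨ ¬p3), 3
20. p1, 3
21. p3, 3
22. ¬p3, 3
Accessibility: 0R0, 0R1, 0R2, 0R3, 1R0, 1R1, 1R2, 1R3, 2R0, 2R1, 2R2, 2R3, 3R0, 3R1, 3R2, 3R3
Branch closes: p3 and ¬p3 both at 3.
All branches of the negation close; one closing branch shown above.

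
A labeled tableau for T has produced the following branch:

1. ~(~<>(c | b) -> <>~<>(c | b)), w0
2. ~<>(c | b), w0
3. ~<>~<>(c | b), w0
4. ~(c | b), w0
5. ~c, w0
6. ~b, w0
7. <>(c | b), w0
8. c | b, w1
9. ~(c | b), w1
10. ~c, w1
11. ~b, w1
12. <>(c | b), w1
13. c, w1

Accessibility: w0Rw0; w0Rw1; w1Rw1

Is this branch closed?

Yes, closed

Both c and ~c appear at w1.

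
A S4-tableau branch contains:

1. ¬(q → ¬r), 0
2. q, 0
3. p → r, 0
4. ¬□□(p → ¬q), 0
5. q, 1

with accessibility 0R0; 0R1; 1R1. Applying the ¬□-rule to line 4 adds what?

a fresh world 2 with 0R2, and ¬□(p → ¬q) at 2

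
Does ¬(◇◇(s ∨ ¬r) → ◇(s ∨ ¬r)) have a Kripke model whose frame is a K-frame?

1. ¬(◇◇(s ∨ ¬r) → ◇(s ∨ ¬r)), 0
2. ◇◇(s ∨ ¬r), 0
3. ¬◇(s ∨ ¬r), 0
4. ◇(s ∨ ¬r), 1
5. ¬(s ∨ ¬r), 1
6. ¬s, 1
7. r, 1
8. s ∨ ¬r, 2
9. ¬r, 2
Accessibility: 0R1, 1R2

Satisfiable (open branch found)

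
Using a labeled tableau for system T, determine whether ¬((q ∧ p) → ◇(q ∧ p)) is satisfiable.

Unsatisfiable (every branch closes)

1. ¬((q ∧ p) → ◇(q ∧ p)), u
2. q ∧ p, u
3. ¬◇(q ∧ p), u
4. q, u
5. p, u
6. ¬(q ∧ p), u
7. ¬p, u
Accessibility: uRu
Branch closes: p and ¬p both at u.
Every branch closes; the branch above is one of them.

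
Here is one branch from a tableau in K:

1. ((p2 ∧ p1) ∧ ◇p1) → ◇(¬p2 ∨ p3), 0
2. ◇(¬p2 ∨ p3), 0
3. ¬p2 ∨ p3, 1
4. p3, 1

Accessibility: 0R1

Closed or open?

Open

There is no literal clash: for every atom and world, at most one sign appears.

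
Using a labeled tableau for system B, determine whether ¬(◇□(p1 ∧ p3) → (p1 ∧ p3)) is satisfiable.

Unsatisfiable

1. ¬(◇□(p1 ∧ p3) → (p1 ∧ p3)), w0
2. ◇□(p1 ∧ p3), w0
3. ¬(p1 ∧ p3), w0
4. ¬p3, w0
5. □(p1 ∧ p3), w1
6. p1 ∧ p3, w0
7. p1, w0
8. p3, w0
Accessibility: w0Rw0, w0Rw1, w1Rw0, w1Rw1
Branch closes: p3 and ¬p3 both at w0.
(One branch shown.) All branches close.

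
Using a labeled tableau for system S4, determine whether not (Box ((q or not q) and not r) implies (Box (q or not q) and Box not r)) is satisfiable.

No, unsatisfiable

1. not (Box ((q or not q) and not r) implies (Box (q or not q) and Box not r)), 0
2. Box ((q or not q) and not r), 0   [neg-implies-rule on 1]
3. not (Box (q or not q) and Box not r), 0   [neg-implies-rule on 1]
4. (q or not q) and not r, 0   [Box-rule on 2 via 0R0]
5. q or not q, 0   [and-rule on 4]
6. not r, 0   [and-rule on 4]
7. not Box not r, 0   [neg-and-rule on 3 (branches; this branch)]
8. not q, 0   [or-rule on 5 (branches; this branch)]
9. r, 1   [neg-Box-rule on 7: fresh world 1, 0R1]
10. (q or not q) and not r, 1   [Box-rule on 2 via 0R1]
11. q or not q, 1   [and-rule on 10]
12. not r, 1   [and-rule on 10]
Accessibility: 0R0, 0R1, 1R1
Branch closes: r and not r both at 1.
All branches of the tableau close; one closing branch shown above.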